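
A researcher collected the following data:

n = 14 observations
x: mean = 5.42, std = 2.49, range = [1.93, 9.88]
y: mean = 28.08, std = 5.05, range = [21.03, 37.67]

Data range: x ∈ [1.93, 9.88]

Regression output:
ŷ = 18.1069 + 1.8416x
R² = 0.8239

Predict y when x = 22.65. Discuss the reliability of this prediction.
ŷ = 59.8191 (extrapolation — x = 22.65 lies outside [1.93, 9.88], so reliability is low).

Prediction calculation:
ŷ = 18.1069 + 1.8416 × 22.65
ŷ = 59.8191

Reliability:
- Data range: x ∈ [1.93, 9.88]
- Prediction point: x = 22.65 is 12.77 units above the observed range → this is EXTRAPOLATION, not interpolation

Why that matters here:
- The standard error of prediction grows with (x − x̄)², and x = 22.65 is far from x̄ = 5.42
- Real relationships often flatten, saturate, or turn nonlinear at extremes
- There are no observations near this x to validate the fitted line there

A defensible statement: 'if the linear trend continued to x = 22.65, y would be about 59.8191' — the premise is untested.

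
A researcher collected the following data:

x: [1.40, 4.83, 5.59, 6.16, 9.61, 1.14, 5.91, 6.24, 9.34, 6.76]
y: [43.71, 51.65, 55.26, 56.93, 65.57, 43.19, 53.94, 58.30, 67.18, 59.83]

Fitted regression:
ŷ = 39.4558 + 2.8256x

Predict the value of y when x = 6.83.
ŷ = 58.7546

To predict y for x = 6.83, substitute into the regression equation:

ŷ = 39.4558 + 2.8256 × 6.83
ŷ = 39.4558 + 19.2988
ŷ = 58.7546

This is the fitted mean response at that x — an individual observation would come with a wider prediction interval.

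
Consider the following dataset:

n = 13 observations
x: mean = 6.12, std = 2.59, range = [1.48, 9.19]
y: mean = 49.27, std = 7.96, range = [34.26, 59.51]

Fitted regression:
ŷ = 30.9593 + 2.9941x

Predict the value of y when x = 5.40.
ŷ = 47.1274

x = 5.40 lies inside the observed range [1.48, 9.19], so the fitted equation applies directly:

ŷ = 30.9593 + 2.9941 × 5.40
ŷ = 30.9593 + 16.1681
ŷ = 47.1274

This is the fitted mean response at that x — an individual observation would come with a wider prediction interval.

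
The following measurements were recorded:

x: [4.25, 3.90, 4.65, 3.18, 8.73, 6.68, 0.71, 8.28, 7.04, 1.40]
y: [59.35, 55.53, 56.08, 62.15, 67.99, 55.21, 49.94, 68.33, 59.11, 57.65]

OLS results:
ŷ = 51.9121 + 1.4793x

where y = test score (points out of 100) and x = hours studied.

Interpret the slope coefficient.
For each additional hour of study time, predicted test score increases by approximately 1.4793 points.

The slope β₁ = 1.4793 gives the rate at which the fitted test score changes with study time.

Interpretation:
- Study time up by 1 hour → predicted test score increases by 1.4793 points
- This is a linear approximation: the same per-unit change is assumed across the whole observed x range
- The sign (+) gives the direction; the magnitude 1.4793 gives the size of the effect per hour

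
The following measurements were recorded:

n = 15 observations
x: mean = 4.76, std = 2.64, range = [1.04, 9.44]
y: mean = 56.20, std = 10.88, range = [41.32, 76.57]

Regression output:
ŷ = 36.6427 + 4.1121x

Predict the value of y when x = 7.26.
ŷ = 66.4965

To predict y for x = 7.26, substitute into the regression equation:

ŷ = 36.6427 + 4.1121 × 7.26
ŷ = 36.6427 + 29.8538
ŷ = 66.4965

This is the fitted mean response at that x — an individual observation would come with a wider prediction interval.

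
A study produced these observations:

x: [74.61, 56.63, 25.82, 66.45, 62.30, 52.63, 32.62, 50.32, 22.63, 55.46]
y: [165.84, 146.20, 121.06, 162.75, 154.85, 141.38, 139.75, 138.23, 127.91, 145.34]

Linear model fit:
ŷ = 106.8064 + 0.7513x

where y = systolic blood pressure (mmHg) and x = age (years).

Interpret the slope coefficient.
For each additional year of age, predicted blood pressure increases by approximately 0.7513 mmHg.

The slope coefficient β₁ = 0.7513 represents the marginal effect of age on blood pressure.

Interpretation:
- Age up by 1 year → predicted blood pressure increases by 0.7513 mmHg
- The effect is assumed constant over the observed range of x (linearity)
- The sign (+) gives the direction; the magnitude 0.7513 gives the size of the effect per year

The intercept β₀ = 106.8064 is the predicted blood pressure when age = 0; since the smallest observed x is 22.63, this is an extrapolation and mainly anchors the line.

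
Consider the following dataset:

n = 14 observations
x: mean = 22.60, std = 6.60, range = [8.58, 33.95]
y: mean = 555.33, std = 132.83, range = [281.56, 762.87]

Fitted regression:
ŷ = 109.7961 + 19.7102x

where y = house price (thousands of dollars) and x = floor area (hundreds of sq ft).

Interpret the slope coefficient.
On average, house price is about 19.7102 thousand dollars higher for every extra hundred sq ft of floor area.

The slope coefficient β₁ = 19.7102 represents the marginal effect of floor area on house price.

Interpretation:
- Floor area up by 1 hundred sq ft → predicted house price increases by 19.7102 thousand dollars
- This is a linear approximation: the same per-unit change is assumed across the whole observed x range

The intercept β₀ = 109.7961 is the predicted house price when floor area = 0; since the smallest observed x is 8.58, this is an extrapolation and mainly anchors the line.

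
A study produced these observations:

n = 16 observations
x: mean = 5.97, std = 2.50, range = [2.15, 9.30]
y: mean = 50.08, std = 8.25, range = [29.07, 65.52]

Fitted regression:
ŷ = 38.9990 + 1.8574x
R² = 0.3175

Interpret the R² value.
About 31.75% of the variability in y is accounted for by the regression on x (R² = 0.3175) — a moderate linear fit.

The coefficient of determination R² is the fraction of the total variation in y that the fitted line accounts for.

Here R² = 0.3175:
- Explained: 31.75% of the variation in y
- Unexplained (residual): 100% − 31.75% = 68.25%
- Rule of thumb (below 0.3 weak; 0.3 to below 0.7 moderate; 0.7 and above strong) → moderate

Note: R² says nothing about causation, and a high R² does not by itself mean the linear form is appropriate — check the residuals.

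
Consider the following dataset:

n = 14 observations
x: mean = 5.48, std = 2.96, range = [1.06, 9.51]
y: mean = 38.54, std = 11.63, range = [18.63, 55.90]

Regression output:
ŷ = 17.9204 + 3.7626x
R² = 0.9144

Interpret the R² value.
R² = 0.9144 means 91.44% of the variation in y is explained by the linear relationship with x. This indicates a strong fit.

R² = 1 − SS_res/SS_tot compares the residual scatter to the total scatter of y about its mean.

Here R² = 0.9144:
- Explained: 91.44% of the variation in y
- Unexplained (residual): 100% − 91.44% = 8.56%
- Rule of thumb (below 0.3 weak; 0.3 to below 0.7 moderate; 0.7 and above strong) → strong

Note: R² says nothing about causation, and a high R² does not by itself mean the linear form is appropriate — check the residuals.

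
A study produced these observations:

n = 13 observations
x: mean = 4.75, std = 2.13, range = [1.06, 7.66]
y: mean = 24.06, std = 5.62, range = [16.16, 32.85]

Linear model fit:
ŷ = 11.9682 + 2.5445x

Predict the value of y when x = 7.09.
ŷ = 30.0087

To predict y for x = 7.09, substitute into the regression equation:

ŷ = 11.9682 + 2.5445 × 7.09
ŷ = 11.9682 + 18.0405
ŷ = 30.0087

This is the fitted mean response at that x — an individual observation would come with a wider prediction interval.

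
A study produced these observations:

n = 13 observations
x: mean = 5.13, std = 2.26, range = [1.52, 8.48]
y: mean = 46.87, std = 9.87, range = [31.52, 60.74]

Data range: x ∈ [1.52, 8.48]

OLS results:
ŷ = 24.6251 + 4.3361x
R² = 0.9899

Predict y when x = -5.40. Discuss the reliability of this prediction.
The equation gives ŷ = 1.2102; however x = -5.40 is 6.92 units below the observed range, so this extrapolated value should not be trusted.

Prediction calculation:
ŷ = 24.6251 + 4.3361 × (-5.40)
ŷ = 1.2102

Reliability:
- Data range: x ∈ [1.52, 8.48]
- Prediction point: x = -5.40 is 6.92 units below the observed range → this is EXTRAPOLATION, not interpolation

Why that matters here:
- The linear relationship may not hold outside the observed range
- R² describes fit only over the sampled x values; it says nothing about behaviour beyond them
- There are no observations near this x to validate the fitted line there

Report the number if required, but flag clearly that it is an extrapolation.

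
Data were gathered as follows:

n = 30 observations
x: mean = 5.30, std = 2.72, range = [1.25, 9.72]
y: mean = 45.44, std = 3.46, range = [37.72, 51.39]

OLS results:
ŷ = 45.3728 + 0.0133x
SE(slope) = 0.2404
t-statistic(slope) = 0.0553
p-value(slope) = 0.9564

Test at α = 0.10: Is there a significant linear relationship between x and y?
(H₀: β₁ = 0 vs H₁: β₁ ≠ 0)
Since p-value = 0.9564 ≥ α = 0.10, fail to reject H₀ — the slope is not significantly different from 0.

Hypothesis test for the slope coefficient:

H₀: β₁ = 0 (no linear relationship)
H₁: β₁ ≠ 0 (linear relationship exists)

Test statistic: t = β̂₁ / SE(β̂₁) = 0.0133 / 0.2404 = 0.0553

p = 0.9564: how often a slope estimate this far from 0 (in SE units) would arise by chance if β₁ were truly 0.

Decision rule: reject H₀ if p-value < α.
p-value = 0.9564 ≥ α = 0.10 → fail to reject H₀.

Conclusion: the linear association between x and y is not significant at the 10% level.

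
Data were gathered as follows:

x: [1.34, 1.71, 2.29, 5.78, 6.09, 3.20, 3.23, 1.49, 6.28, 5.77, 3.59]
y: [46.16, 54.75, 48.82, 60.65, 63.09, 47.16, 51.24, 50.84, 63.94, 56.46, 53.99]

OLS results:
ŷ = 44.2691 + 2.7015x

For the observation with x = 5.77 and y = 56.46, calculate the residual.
Residual = -3.3968

The residual is the difference between the actual value and the predicted value:

Residual = y - ŷ

Step 1: Calculate predicted value
ŷ = 44.2691 + 2.7015 × 5.77
ŷ = 59.8568

Step 2: Calculate residual
Residual = 56.46 - 59.8568
Residual = -3.3968

Sign check: y < ŷ, so the point is below the line and the fit overestimates here.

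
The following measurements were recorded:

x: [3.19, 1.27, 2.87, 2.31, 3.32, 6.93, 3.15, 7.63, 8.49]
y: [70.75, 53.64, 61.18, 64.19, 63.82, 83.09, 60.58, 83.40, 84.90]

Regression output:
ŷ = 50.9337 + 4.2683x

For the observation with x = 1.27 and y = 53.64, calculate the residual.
Residual = -2.7144

The residual is the difference between the actual value and the predicted value:

Residual = y - ŷ

Step 1: Calculate predicted value
ŷ = 50.9337 + 4.2683 × 1.27
ŷ = 56.3544

Step 2: Calculate residual
Residual = 53.64 - 56.3544
Residual = -2.7144

The residual is negative, so the observed y = 53.64 sits below the regression line (the line overestimates it by 2.7144).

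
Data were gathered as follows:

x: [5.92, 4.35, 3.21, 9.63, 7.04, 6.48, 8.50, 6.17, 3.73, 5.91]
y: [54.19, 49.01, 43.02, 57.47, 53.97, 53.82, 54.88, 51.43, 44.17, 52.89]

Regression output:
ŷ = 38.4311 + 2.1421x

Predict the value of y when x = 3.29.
ŷ = 45.4786

x = 3.29 lies inside the observed range [3.21, 9.63], so the fitted equation applies directly:

ŷ = 38.4311 + 2.1421 × 3.29
ŷ = 38.4311 + 7.0475
ŷ = 45.4786

This is the fitted mean response at that x — an individual observation would come with a wider prediction interval.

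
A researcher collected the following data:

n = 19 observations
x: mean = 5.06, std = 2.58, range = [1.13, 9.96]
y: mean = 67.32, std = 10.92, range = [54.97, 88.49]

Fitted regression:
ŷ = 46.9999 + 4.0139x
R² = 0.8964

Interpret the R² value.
About 89.64% of the variability in y is accounted for by the regression on x (R² = 0.8964) — a strong linear fit.

R² (coefficient of determination) measures the proportion of variance in y explained by the regression model.

Here R² = 0.8964:
- Explained: 89.64% of the variation in y
- Unexplained (residual): 100% − 89.64% = 10.36%
- Rule of thumb (below 0.3 weak; 0.3 to below 0.7 moderate; 0.7 and above strong) → strong

Note: R² says nothing about causation, and a high R² does not by itself mean the linear form is appropriate — check the residuals.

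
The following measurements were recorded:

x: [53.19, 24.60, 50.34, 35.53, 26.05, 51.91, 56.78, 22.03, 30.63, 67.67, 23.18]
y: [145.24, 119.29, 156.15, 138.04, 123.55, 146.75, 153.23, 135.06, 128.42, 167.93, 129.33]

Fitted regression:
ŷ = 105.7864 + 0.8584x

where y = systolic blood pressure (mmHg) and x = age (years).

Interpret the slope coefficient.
An increase of one year in age is associated with a 0.8584 mmHg increase in predicted blood pressure.

β₁ = 0.8584 is the change in predicted blood pressure (mmHg) per additional year of age.

Interpretation:
- Age up by 1 year → predicted blood pressure increases by 0.8584 mmHg
- This is a linear approximation: the same per-unit change is assumed across the whole observed x range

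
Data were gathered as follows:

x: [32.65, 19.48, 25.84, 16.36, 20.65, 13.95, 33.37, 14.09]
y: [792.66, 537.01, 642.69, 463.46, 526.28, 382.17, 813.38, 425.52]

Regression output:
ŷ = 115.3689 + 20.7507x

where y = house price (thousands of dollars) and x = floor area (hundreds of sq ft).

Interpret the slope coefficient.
An increase of one hundred sq ft in floor area is associated with a 20.7507 thousand dollars increase in predicted house price.

The slope coefficient β₁ = 20.7507 represents the marginal effect of floor area on house price.

Interpretation:
- Floor area up by 1 hundred sq ft → predicted house price increases by 20.7507 thousand dollars
- This is a linear approximation: the same per-unit change is assumed across the whole observed x range

(β₀ = 115.3689 is the fitted value at x = 0 and is not part of the slope interpretation.)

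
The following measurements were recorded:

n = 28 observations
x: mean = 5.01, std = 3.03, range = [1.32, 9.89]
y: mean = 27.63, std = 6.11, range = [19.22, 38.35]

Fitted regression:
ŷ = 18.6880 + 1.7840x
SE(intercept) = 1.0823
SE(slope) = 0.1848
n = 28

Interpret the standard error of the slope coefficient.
SE(β̂₁) = 0.1848 is the estimated standard deviation of the slope estimate across repeated samples; relative to β̂₁ = 1.7840 that is 10.4%, a precise estimate.

What SE measures:
- The standard error quantifies the sampling variability of the coefficient estimate
- It is the estimated standard deviation of β̂₁ across hypothetical repeated samples of the same size
- Smaller SE → more precise estimate

Relative precision:
- SE / |β̂₁| = 0.1848 / 1.7840 = 10.4%
- Rule of thumb (under 20%: precise; 20% to under 50%: moderately precise; 50% or more: imprecise) → precise

Rough 95% range (±2 SE): 1.7840 ± 0.3696 → (1.4144, 2.1536).

What drives SE(β̂₁): larger n (here n = 28) → smaller SE; more residual scatter → larger SE; wider spread of x values → smaller SE.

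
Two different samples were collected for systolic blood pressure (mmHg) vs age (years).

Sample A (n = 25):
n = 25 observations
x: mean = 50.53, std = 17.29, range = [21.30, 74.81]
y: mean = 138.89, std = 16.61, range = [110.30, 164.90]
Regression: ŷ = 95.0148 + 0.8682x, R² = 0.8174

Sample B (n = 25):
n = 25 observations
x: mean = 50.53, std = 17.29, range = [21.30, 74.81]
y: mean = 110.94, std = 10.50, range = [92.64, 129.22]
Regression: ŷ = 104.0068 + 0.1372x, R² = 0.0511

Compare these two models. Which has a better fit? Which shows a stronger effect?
Model A has the better fit (R² = 0.8174 vs 0.0511). Model A shows the stronger effect (|β₁| = 0.8682 vs 0.1372).

Model Comparison:

Which explains more variance? (R²)
- Model A: R² = 0.8174 → 81.74% of variance in blood pressure explained
- Model B: R² = 0.0511 → 5.11% of variance in blood pressure explained
- 0.8174 > 0.0511 → Model A has the better fit

Which has the larger per-year effect? (|β₁|)
- Model A: β₁ = 0.8682 → predicted blood pressure rises 0.8682 mmHg per additional year of age
- Model B: β₁ = 0.1372 → predicted blood pressure rises 0.1372 mmHg per additional year of age
- |0.8682| > |0.1372| → Model A shows the stronger marginal effect

Notes:
- The two samples could reflect different populations, time periods, or measurement quality.
- A steeper slope doesn't make a better model if the scatter around the line is large.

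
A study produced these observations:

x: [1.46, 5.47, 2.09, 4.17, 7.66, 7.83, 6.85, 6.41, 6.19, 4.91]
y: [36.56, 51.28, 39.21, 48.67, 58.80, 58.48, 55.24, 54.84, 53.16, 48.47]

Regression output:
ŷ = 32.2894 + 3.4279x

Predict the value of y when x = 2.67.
ŷ = 41.4419

x = 2.67 lies inside the observed range [1.46, 7.83], so the fitted equation applies directly:

ŷ = 32.2894 + 3.4279 × 2.67
ŷ = 32.2894 + 9.1525
ŷ = 41.4419

This is the fitted mean response at that x — an individual observation would come with a wider prediction interval.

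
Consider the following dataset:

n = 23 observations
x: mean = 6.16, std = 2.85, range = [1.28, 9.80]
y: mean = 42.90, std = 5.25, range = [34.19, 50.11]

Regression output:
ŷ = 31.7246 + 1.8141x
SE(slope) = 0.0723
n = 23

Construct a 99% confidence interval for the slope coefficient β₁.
The 99% CI for β₁ is (1.6094, 2.0188)

Confidence interval for the slope:

The 99% CI for β₁ is: β̂₁ ± t*(α/2, n-2) × SE(β̂₁)

Step 1: Find critical t-value
- Confidence level = 0.99
- Degrees of freedom = n - 2 = 23 - 2 = 21
- t*(α/2, 21) = 2.8314

Step 2: Calculate margin of error
Margin = 2.8314 × 0.0723 = 0.2047

Step 3: Construct interval
CI = 1.8141 ± 0.2047
CI = (1.6094, 2.0188)

Interpretation: We are 99% confident that the true slope β₁ lies between 1.6094 and 2.0188.
Both endpoints are positive, so the data support a genuinely positive slope at this confidence level.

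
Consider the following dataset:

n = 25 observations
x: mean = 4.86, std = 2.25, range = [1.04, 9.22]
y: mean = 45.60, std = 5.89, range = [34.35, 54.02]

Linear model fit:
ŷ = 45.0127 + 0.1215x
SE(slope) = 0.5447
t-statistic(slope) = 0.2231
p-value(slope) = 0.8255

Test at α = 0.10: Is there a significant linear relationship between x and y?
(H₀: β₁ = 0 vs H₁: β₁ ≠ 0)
Fail to reject H₀: p-value = 0.8255 ≥ α = 0.10. The linear relationship is not significant at the 10% level.

Hypothesis test for the slope coefficient:

H₀: β₁ = 0 (no linear relationship)
H₁: β₁ ≠ 0 (linear relationship exists)

Test statistic: t = β̂₁ / SE(β̂₁) = 0.1215 / 0.5447 = 0.2231

With df = 23, the two-sided p-value for |t| = 0.2231 is 0.8255.

Decision rule: reject H₀ if p-value < α.
p-value = 0.8255 ≥ α = 0.10 → fail to reject H₀.

There is not sufficient evidence at the 10% significance level to conclude that a linear relationship exists between x and y.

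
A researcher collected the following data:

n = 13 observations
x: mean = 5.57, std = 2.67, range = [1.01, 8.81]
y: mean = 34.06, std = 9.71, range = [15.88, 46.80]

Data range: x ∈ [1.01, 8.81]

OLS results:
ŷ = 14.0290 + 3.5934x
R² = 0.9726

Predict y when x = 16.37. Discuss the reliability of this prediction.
The equation gives ŷ = 72.8530; however x = 16.37 is 7.56 units above the observed range, so this extrapolated value should not be trusted.

Prediction calculation:
ŷ = 14.0290 + 3.5934 × 16.37
ŷ = 72.8530

Reliability:
- Data range: x ∈ [1.01, 8.81]
- Prediction point: x = 16.37 is 7.56 units above the observed range → this is EXTRAPOLATION, not interpolation

Why that matters here:
- Real relationships often flatten, saturate, or turn nonlinear at extremes
- R² describes fit only over the sampled x values; it says nothing about behaviour beyond them

Report the number if required, but flag clearly that it is an extrapolation.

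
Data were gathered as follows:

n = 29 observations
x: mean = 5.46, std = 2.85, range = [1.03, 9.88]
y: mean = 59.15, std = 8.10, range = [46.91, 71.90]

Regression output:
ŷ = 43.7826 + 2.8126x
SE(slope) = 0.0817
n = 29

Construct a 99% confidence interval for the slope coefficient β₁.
The 99% CI for β₁ is (2.5862, 3.0390)

Confidence interval for the slope:

The 99% CI for β₁ is: β̂₁ ± t*(α/2, n-2) × SE(β̂₁)

Step 1: Find critical t-value
- Confidence level = 0.99
- Degrees of freedom = n - 2 = 29 - 2 = 27
- t*(α/2, 27) = 2.7707

Step 2: Calculate margin of error
Margin = 2.7707 × 0.0817 = 0.2264

Step 3: Construct interval
CI = 2.8126 ± 0.2264
CI = (2.5862, 3.0390)

Interpretation: We are 99% confident that the true slope β₁ lies between 2.5862 and 3.0390.
Since 0 is outside the interval, a two-sided test at α = 0.01 would reject H₀: β₁ = 0.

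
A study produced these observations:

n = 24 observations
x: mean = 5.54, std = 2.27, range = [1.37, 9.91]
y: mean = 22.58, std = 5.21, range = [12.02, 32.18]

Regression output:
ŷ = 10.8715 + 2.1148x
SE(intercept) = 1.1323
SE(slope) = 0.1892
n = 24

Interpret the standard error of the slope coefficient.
SE(slope) = 0.1892 measures the uncertainty in the estimated slope. The coefficient is estimated precisely (SE/|β̂₁| = 8.9%).

SE(β̂₁) = 0.1892 says: if we drew many samples of n = 24 from the same population and refit each time, the fitted slopes would scatter with a standard deviation of roughly 0.1892 around the true β₁.

Relative precision:
- SE / |β̂₁| = 0.1892 / 2.1148 = 8.9%
- Rule of thumb (under 20%: precise; 20% to under 50%: moderately precise; 50% or more: imprecise) → precise

Link to the t-test: t = β̂₁ / SE(β̂₁) = 2.1148 / 0.1892 = 11.1776, the statistic for H₀: β₁ = 0.

What drives SE(β̂₁): larger n (here n = 24) → smaller SE; wider spread of x values → smaller SE; more residual scatter → larger SE.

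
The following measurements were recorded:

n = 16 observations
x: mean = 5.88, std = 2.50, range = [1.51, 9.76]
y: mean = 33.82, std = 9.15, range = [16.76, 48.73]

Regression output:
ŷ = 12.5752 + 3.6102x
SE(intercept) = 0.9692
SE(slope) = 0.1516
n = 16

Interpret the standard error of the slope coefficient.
The slope 3.6102 is pinned down to within about ±0.1516 (one SE) by these data — relative uncertainty 4.2%, i.e. precise.

SE(β̂₁) = s / √Sxx, where s is the residual standard deviation and Sxx = Σ(x − x̄)². It is the yardstick for how far β̂₁ = 3.6102 could plausibly be from the true slope.

Relative precision:
- SE / |β̂₁| = 0.1516 / 3.6102 = 4.2%
- Rule of thumb (under 20%: precise; 20% to under 50%: moderately precise; 50% or more: imprecise) → precise

Rough 95% range (±2 SE): 3.6102 ± 0.3032 → (3.3070, 3.9134).

What drives SE(β̂₁): wider spread of x values → smaller SE.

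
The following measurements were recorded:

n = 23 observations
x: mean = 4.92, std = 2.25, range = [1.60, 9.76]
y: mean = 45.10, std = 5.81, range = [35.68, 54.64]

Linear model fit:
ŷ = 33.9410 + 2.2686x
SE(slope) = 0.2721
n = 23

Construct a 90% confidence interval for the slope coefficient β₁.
The 90% CI for β₁ is (1.8004, 2.7368)

Confidence interval for the slope:

The 90% CI for β₁ is: β̂₁ ± t*(α/2, n-2) × SE(β̂₁)

Step 1: Find critical t-value
- Confidence level = 0.9
- Degrees of freedom = n - 2 = 23 - 2 = 21
- t*(α/2, 21) = 1.7207

Step 2: Calculate margin of error
Margin = 1.7207 × 0.2721 = 0.4682

Step 3: Construct interval
CI = 2.2686 ± 0.4682
CI = (1.8004, 2.7368)

Interpretation: We are 90% confident that the true slope β₁ lies between 1.8004 and 2.7368.
Both endpoints are positive, so the data support a genuinely positive slope at this confidence level.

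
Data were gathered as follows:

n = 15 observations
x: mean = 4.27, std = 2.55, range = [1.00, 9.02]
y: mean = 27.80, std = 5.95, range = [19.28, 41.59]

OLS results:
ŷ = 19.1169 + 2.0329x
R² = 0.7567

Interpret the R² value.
The model explains 75.67% of the variance in y (R² = 0.7567), leaving 24.33% unexplained; the fit is strong.

R² (coefficient of determination) measures the proportion of variance in y explained by the regression model.

Here R² = 0.7567:
- Explained: 75.67% of the variation in y
- Unexplained (residual): 100% − 75.67% = 24.33%
- Rule of thumb (below 0.3 weak; 0.3 to below 0.7 moderate; 0.7 and above strong) → strong

Equivalently, for simple linear regression R² = r², so |r| = √0.7567 ≈ 0.8699.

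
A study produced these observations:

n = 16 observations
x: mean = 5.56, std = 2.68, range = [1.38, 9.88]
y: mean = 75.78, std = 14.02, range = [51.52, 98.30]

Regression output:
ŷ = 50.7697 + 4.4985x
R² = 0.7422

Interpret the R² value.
About 74.22% of the variability in y is accounted for by the regression on x (R² = 0.7422) — a strong linear fit.

R² (coefficient of determination) measures the proportion of variance in y explained by the regression model.

Here R² = 0.7422:
- Explained: 74.22% of the variation in y
- Unexplained (residual): 100% − 74.22% = 25.78%
- Rule of thumb (below 0.3 weak; 0.3 to below 0.7 moderate; 0.7 and above strong) → strong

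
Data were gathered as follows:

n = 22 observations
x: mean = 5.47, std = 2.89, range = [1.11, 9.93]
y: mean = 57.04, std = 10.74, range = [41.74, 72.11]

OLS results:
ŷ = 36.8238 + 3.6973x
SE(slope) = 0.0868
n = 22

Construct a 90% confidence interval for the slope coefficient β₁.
The 90% CI for β₁ is (3.5476, 3.8470)

Confidence interval for the slope:

The 90% CI for β₁ is: β̂₁ ± t*(α/2, n-2) × SE(β̂₁)

Step 1: Find critical t-value
- Confidence level = 0.9
- Degrees of freedom = n - 2 = 22 - 2 = 20
- t*(α/2, 20) = 1.7247

Step 2: Calculate margin of error
Margin = 1.7247 × 0.0868 = 0.1497

Step 3: Construct interval
CI = 3.6973 ± 0.1497
CI = (3.5476, 3.8470)

Interpretation: each one-unit increase in x is associated with a change in mean y of between 3.5476 and 3.8470, with 90% confidence.
The interval does not include 0, suggesting a significant linear relationship.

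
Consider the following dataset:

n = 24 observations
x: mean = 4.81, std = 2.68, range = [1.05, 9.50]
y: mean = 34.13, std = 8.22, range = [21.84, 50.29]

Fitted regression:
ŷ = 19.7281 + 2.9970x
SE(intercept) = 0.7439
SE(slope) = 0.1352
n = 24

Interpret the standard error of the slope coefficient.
SE(β̂₁) = 0.1352 is the estimated standard deviation of the slope estimate across repeated samples; relative to β̂₁ = 2.9970 that is 4.5%, a precise estimate.

SE(β̂₁) = 0.1352 says: if we drew many samples of n = 24 from the same population and refit each time, the fitted slopes would scatter with a standard deviation of roughly 0.1352 around the true β₁.

Relative precision:
- SE / |β̂₁| = 0.1352 / 2.9970 = 4.5%
- Rule of thumb (under 20%: precise; 20% to under 50%: moderately precise; 50% or more: imprecise) → precise

Link to interval estimation: a confidence interval for β₁ is β̂₁ ± t* × 0.1352, so SE sets the half-width per unit of t*.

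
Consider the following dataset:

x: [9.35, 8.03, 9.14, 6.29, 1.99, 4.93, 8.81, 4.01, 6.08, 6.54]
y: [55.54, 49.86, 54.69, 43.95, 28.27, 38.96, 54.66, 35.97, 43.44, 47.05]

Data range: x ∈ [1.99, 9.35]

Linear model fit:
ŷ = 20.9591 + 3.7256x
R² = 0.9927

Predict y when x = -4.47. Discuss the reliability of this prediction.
ŷ = 4.3057 (extrapolation — x = -4.47 lies outside [1.99, 9.35], so reliability is low).

Prediction calculation:
ŷ = 20.9591 + 3.7256 × (-4.47)
ŷ = 4.3057

Reliability:
- Data range: x ∈ [1.99, 9.35]
- Prediction point: x = -4.47 is 6.46 units below the observed range → this is EXTRAPOLATION, not interpolation

Why that matters here:
- The linear relationship may not hold outside the observed range
- There are no observations near this x to validate the fitted line there

A defensible statement: 'if the linear trend continued to x = -4.47, y would be about 4.3057' — the premise is untested.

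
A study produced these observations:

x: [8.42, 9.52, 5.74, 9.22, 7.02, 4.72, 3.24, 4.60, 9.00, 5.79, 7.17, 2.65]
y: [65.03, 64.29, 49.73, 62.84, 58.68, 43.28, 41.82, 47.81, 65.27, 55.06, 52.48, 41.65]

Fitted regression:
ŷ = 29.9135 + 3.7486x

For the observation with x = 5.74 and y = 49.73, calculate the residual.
Residual = -1.7005

The residual is the difference between the actual value and the predicted value:

Residual = y - ŷ

Step 1: Calculate predicted value
ŷ = 29.9135 + 3.7486 × 5.74
ŷ = 51.4305

Step 2: Calculate residual
Residual = 49.73 - 51.4305
Residual = -1.7005

Interpretation: the model overestimates the actual value by 1.7005 at this point (negative residual → observation lies below the fitted line).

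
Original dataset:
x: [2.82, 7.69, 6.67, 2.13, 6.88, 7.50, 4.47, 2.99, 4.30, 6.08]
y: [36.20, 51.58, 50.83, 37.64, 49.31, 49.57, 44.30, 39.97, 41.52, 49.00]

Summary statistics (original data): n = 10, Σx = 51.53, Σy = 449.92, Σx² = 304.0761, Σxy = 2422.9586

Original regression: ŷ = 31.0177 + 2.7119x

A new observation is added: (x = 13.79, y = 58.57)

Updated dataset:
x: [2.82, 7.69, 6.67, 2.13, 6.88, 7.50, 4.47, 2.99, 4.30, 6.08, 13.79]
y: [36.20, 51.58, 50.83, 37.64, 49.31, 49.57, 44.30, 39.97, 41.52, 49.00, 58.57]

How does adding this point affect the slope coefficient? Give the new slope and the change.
Adding the point moves β₁ from 2.7119 to 1.9851, i.e. it decreases by 0.7268 (-26.8%).

x = 13.79 lies well outside the original x-range [2.13, 7.69] (x̄ ≈ 5.15), so this observation has high leverage and can move the slope substantially.

Step 1: Update the sums with the new point (n goes from 10 to 11)
Σx  = 51.53 + 13.79 = 65.32
Σy  = 449.92 + 58.57 = 508.49
Σx² = 304.0761 + 13.79² = 304.0761 + 190.1641 = 494.2402
Σxy = 2422.9586 + 13.79×58.57 = 2422.9586 + 807.6803 = 3230.6389

Step 2: Recompute the slope with b₁ = (nΣxy − ΣxΣy) / (nΣx² − (Σx)²)
Numerator   = 11×3230.6389 − 65.32×508.49 = 35537.0279 − 33214.5668 = 2322.4611
Denominator = 11×494.2402 − 65.32² = 5436.6422 − 4266.7024 = 1169.9398
b₁(new) = 2322.4611 / 1169.9398 = 1.9851

(Same formula on the original sums: (10×2422.9586 − 51.53×449.92) / (10×304.0761 − 51.53²) = 1045.2084 / 385.4201 = 2.7119, matching the given fit.)

Step 3: Change in slope
Δβ₁ = 1.9851 − 2.7119 = -0.7268
Relative change = -0.7268 / 2.7119 × 100% = -26.8%
→ the slope decreases when the point is added.

A high-leverage point only changes the slope if it is off the original line; here y = 58.57 is below the original trend, so the slope decreases.
In practice: investigate whether it comes from the same population as the rest of the sample.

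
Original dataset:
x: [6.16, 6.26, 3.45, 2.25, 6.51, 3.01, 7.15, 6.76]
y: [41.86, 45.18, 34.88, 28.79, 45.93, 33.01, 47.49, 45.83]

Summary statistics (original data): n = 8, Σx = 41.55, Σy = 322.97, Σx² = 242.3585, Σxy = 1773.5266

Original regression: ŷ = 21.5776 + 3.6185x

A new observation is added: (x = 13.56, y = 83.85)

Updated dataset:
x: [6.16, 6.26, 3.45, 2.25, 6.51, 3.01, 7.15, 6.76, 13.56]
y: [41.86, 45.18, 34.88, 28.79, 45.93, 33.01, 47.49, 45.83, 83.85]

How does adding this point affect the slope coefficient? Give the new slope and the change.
The slope changes from 3.6185 to 4.7247 (change of +1.1062, or +30.6%).

The new point has HIGH LEVERAGE: x = 13.56 is far from the original mean x̄ = 41.55/8 ≈ 5.19 (original range [2.25, 7.15]).

Step 1: Update the sums with the new point (n goes from 8 to 9)
Σx  = 41.55 + 13.56 = 55.11
Σy  = 322.97 + 83.85 = 406.82
Σx² = 242.3585 + 13.56² = 242.3585 + 183.8736 = 426.2321
Σxy = 1773.5266 + 13.56×83.85 = 1773.5266 + 1137.0060 = 2910.5326

Step 2: Recompute the slope with b₁ = (nΣxy − ΣxΣy) / (nΣx² − (Σx)²)
Numerator   = 9×2910.5326 − 55.11×406.82 = 26194.7934 − 22419.8502 = 3774.9432
Denominator = 9×426.2321 − 55.11² = 3836.0889 − 3037.1121 = 798.9768
b₁(new) = 3774.9432 / 798.9768 = 4.7247

(Same formula on the original sums: (8×1773.5266 − 41.55×322.97) / (8×242.3585 − 41.55²) = 768.8093 / 212.4655 = 3.6185, matching the given fit.)

Step 3: Change in slope
Δβ₁ = 4.7247 − 3.6185 = +1.1062
Relative change = +1.1062 / 3.6185 × 100% = +30.6%
→ the slope increases when the point is added.

Because the point sits above the extension of the original line at a high-leverage x, it tilts the fit up.
In practice: refit with and without it and report both if conclusions differ; examine leverage (hᵢ) and Cook's distance rather than deleting it automatically.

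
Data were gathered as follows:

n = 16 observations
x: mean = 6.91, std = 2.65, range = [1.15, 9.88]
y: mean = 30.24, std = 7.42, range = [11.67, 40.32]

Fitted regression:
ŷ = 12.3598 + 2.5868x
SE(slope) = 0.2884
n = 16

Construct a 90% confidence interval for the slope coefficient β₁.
The 90% CI for β₁ is (2.0788, 3.0948)

Confidence interval for the slope:

The 90% CI for β₁ is: β̂₁ ± t*(α/2, n-2) × SE(β̂₁)

Step 1: Find critical t-value
- Confidence level = 0.9
- Degrees of freedom = n - 2 = 16 - 2 = 14
- t*(α/2, 14) = 1.7613

Step 2: Calculate margin of error
Margin = 1.7613 × 0.2884 = 0.5080

Step 3: Construct interval
CI = 2.5868 ± 0.5080
CI = (2.0788, 3.0948)

Interpretation: intervals built this way capture the true β₁ in 90% of repeated samples; here the plausible range for the per-unit effect of x on y is 2.0788 to 3.0948.
The interval does not include 0, suggesting a significant linear relationship.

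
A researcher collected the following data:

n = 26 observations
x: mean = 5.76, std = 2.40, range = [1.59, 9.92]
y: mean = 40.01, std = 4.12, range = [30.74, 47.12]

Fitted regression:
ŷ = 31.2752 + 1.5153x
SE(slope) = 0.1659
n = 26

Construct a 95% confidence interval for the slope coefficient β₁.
The 95% CI for β₁ is (1.1729, 1.8577)

Confidence interval for the slope:

The 95% CI for β₁ is: β̂₁ ± t*(α/2, n-2) × SE(β̂₁)

Step 1: Find critical t-value
- Confidence level = 0.95
- Degrees of freedom = n - 2 = 26 - 2 = 24
- t*(α/2, 24) = 2.0639

Step 2: Calculate margin of error
Margin = 2.0639 × 0.1659 = 0.3424

Step 3: Construct interval
CI = 1.5153 ± 0.3424
CI = (1.1729, 1.8577)

Interpretation: intervals built this way capture the true β₁ in 95% of repeated samples; here the plausible range for the per-unit effect of x on y is 1.1729 to 1.8577.
Since 0 is outside the interval, a two-sided test at α = 0.05 would reject H₀: β₁ = 0.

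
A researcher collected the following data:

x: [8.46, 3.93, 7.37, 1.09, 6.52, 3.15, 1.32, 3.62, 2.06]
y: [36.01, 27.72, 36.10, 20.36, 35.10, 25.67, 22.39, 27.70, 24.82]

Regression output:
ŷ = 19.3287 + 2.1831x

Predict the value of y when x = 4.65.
ŷ = 29.4801

x = 4.65 lies inside the observed range [1.09, 8.46], so the fitted equation applies directly:

ŷ = 19.3287 + 2.1831 × 4.65
ŷ = 19.3287 + 10.1514
ŷ = 29.4801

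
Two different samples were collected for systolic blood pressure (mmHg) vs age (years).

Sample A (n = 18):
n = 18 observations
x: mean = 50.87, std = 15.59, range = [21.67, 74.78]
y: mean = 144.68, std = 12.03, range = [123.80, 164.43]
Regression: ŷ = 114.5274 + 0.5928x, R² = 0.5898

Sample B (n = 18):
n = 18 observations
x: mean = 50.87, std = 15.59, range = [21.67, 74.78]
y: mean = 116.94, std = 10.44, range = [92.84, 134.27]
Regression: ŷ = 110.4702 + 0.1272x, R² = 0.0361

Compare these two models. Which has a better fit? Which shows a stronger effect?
Model A has the better fit (R² = 0.5898 vs 0.0361). Model A shows the stronger effect (|β₁| = 0.5928 vs 0.1272).

Model Comparison:

Goodness of fit (R²):
- Model A: R² = 0.5898 → 58.98% of variance in blood pressure explained
- Model B: R² = 0.0361 → 3.61% of variance in blood pressure explained
- 0.5898 > 0.0361 → Model A has the better fit

Strength of effect — compare |β₁|:
- Model A: β₁ = 0.5928 → predicted blood pressure rises 0.5928 mmHg per additional year of age
- Model B: β₁ = 0.1272 → predicted blood pressure rises 0.1272 mmHg per additional year of age
- |0.5928| > |0.1272| → Model A shows the stronger marginal effect

Note: R² measures how tightly points cluster around the line; β₁ measures how steep the line is — they answer different questions.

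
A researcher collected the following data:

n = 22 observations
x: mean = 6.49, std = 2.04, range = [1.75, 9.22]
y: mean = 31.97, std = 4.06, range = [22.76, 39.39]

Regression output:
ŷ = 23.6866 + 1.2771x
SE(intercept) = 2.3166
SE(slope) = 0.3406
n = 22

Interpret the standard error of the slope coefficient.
SE(β̂₁) = 0.3406 is the estimated standard deviation of the slope estimate across repeated samples; relative to β̂₁ = 1.2771 that is 26.7%, a moderately precise estimate.

SE(β̂₁) = s / √Sxx, where s is the residual standard deviation and Sxx = Σ(x − x̄)². It is the yardstick for how far β̂₁ = 1.2771 could plausibly be from the true slope.

Relative precision:
- SE / |β̂₁| = 0.3406 / 1.2771 = 26.7%
- Rule of thumb (under 20%: precise; 20% to under 50%: moderately precise; 50% or more: imprecise) → moderately precise

Link to the t-test: t = β̂₁ / SE(β̂₁) = 1.2771 / 0.3406 = 3.7496, the statistic for H₀: β₁ = 0.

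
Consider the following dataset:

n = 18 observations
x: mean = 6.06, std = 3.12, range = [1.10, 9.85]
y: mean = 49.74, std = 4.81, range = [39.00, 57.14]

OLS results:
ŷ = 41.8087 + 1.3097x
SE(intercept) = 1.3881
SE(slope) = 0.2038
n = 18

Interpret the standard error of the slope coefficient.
SE(β̂₁) = 0.2038 is the estimated standard deviation of the slope estimate across repeated samples; relative to β̂₁ = 1.3097 that is 15.6%, a precise estimate.

SE(β̂₁) = 0.2038 says: if we drew many samples of n = 18 from the same population and refit each time, the fitted slopes would scatter with a standard deviation of roughly 0.2038 around the true β₁.

Relative precision:
- SE / |β̂₁| = 0.2038 / 1.3097 = 15.6%
- Rule of thumb (under 20%: precise; 20% to under 50%: moderately precise; 50% or more: imprecise) → precise

Rough 95% range (±2 SE): 1.3097 ± 0.4076 → (0.9021, 1.7173).

What drives SE(β̂₁): larger n (here n = 18) → smaller SE.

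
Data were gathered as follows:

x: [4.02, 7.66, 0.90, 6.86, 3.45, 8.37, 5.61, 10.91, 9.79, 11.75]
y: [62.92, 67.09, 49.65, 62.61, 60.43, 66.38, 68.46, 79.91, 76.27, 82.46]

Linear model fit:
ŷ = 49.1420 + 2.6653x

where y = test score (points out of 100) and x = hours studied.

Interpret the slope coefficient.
On average, test score is about 2.6653 points higher for every extra hour of study time.

The slope coefficient β₁ = 2.6653 represents the marginal effect of study time on test score.

Interpretation:
- Study time up by 1 hour → predicted test score increases by 2.6653 points
- The effect is assumed constant over the observed range of x (linearity)

(β₀ = 49.1420 is the fitted value at x = 0 and is not part of the slope interpretation.)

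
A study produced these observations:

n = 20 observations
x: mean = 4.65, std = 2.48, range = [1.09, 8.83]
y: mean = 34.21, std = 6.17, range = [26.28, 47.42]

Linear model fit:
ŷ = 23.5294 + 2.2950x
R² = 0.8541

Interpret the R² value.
The model explains 85.41% of the variance in y (R² = 0.8541), leaving 14.59% unexplained; the fit is strong.

R² (coefficient of determination) measures the proportion of variance in y explained by the regression model.

Here R² = 0.8541:
- Explained: 85.41% of the variation in y
- Unexplained (residual): 100% − 85.41% = 14.59%
- Rule of thumb (below 0.3 weak; 0.3 to below 0.7 moderate; 0.7 and above strong) → strong

Note: R² says nothing about causation, and a high R² does not by itself mean the linear form is appropriate — check the residuals.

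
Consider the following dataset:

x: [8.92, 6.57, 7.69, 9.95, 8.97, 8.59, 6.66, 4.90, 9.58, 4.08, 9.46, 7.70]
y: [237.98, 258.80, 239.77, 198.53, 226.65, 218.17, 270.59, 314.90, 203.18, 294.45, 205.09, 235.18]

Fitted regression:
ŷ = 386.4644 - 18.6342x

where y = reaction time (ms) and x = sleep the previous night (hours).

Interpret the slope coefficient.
An increase of one hour in sleep is associated with a 18.6342 ms decrease in predicted reaction time.

The slope coefficient β₁ = -18.6342 represents the marginal effect of sleep on reaction time.

Interpretation:
- Sleep up by 1 hour → predicted reaction time decreases by 18.6342 ms
- This is a linear approximation: the same per-unit change is assumed across the whole observed x range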